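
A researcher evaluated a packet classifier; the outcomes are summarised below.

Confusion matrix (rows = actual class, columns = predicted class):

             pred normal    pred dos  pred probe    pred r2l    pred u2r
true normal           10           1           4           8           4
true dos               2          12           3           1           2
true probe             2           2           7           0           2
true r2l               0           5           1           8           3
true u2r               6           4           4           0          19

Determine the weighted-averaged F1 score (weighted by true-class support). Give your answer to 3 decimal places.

Per-class F1 score (2·TP/(2·TP+FP+FN)):
  normal: TP=10, FP=2+2+0+6=10, FN=1+4+8+4=17 → 20/47 = 0.4255
  dos: TP=12, FP=1+2+5+4=12, FN=2+3+1+2=8 → 24/44 = 0.5455
  probe: TP=7, FP=4+3+1+4=12, FN=2+2+0+2=6 → 14/32 = 0.4375
  r2l: TP=8, FP=8+1+0+0=9, FN=0+5+1+3=9 → 16/34 = 0.4706
  u2r: TP=19, FP=4+2+2+3=11, FN=6+4+4+0=14 → 38/63 = 0.6032
Weighted-F1 score = Σ (supportᵢ/N)·F1 scoreᵢ with N=110: (27/110)·0.4255 + (20/110)·0.5455 + (13/110)·0.4375 + (17/110)·0.4706 + (33/110)·0.6032 = 0.509

0.509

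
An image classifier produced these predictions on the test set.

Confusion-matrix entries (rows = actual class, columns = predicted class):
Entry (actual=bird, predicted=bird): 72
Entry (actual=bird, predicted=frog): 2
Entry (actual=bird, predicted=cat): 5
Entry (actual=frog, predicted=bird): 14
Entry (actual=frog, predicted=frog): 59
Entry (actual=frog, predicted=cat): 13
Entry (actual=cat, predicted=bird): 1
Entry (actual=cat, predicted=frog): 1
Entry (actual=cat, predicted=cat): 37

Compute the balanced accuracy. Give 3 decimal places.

0.849

Balanced accuracy = mean of per-class recall.
  bird: recall = 72/79 = 0.9114
  frog: recall = 59/86 = 0.6860
  cat: recall = 37/39 = 0.9487
Mean = (0.9114 + 0.6860 + 0.9487) / 3 = 0.849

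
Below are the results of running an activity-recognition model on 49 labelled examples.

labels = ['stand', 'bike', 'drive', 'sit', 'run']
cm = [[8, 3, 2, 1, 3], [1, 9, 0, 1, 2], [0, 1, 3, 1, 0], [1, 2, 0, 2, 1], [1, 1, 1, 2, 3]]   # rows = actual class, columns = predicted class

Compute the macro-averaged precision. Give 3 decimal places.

0.482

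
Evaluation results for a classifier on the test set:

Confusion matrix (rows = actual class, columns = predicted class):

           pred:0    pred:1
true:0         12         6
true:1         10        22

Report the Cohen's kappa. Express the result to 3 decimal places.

0.338

Observed agreement pₒ = trace/N = 34/50 = 0.6800
Expected agreement pₑ = Σ (rowᵢ·colᵢ)/N² = (18·22 + 32·28)/50² = 0.5168
κ = (pₒ − pₑ)/(1 − pₑ) = (0.6800 − 0.5168)/(1 − 0.5168) = 0.338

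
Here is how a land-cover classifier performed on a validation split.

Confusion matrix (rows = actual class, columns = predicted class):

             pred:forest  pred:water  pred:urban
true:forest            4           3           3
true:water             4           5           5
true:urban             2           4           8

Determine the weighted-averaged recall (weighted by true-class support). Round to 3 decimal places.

0.447

Per-class recall (TP/(TP+FN)):
  forest: TP=4, FN=3+3=6 → 4/10 = 0.4000
  water: TP=5, FN=4+5=9 → 5/14 = 0.3571
  urban: TP=8, FN=2+4=6 → 8/14 = 0.5714
Weighted-recall = Σ (supportᵢ/N)·recallᵢ with N=38: (10/38)·0.4000 + (14/38)·0.3571 + (14/38)·0.5714 = 0.447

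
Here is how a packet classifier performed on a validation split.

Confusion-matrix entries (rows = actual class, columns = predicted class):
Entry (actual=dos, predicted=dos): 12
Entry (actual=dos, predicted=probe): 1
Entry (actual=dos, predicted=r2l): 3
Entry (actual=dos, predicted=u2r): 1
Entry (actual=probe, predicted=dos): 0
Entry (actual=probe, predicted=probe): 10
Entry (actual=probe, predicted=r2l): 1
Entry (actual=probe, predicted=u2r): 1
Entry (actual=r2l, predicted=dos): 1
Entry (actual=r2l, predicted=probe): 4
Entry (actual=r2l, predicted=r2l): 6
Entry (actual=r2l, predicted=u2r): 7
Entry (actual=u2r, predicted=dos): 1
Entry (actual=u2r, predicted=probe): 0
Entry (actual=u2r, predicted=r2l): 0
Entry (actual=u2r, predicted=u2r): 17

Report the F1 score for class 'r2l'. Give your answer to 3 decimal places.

Take TP from the diagonal, FP from the rest of the 'r2l' prediction marginal, FN from the rest of the 'r2l' actual marginal.
F1 score = 2·TP/(2·TP+FP+FN).
r2l: TP=6, FP=3+1+0=4, FN=1+4+7=12 → 12/28 = 0.4286

0.429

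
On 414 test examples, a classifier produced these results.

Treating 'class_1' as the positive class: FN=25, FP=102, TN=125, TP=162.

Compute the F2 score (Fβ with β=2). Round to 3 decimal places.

Fβ = (1+β²)·TP / ((1+β²)·TP + β²·FN + FP), with β²=4
= 5·162 / (5·162 + 4·25 + 102) = 0.800

0.800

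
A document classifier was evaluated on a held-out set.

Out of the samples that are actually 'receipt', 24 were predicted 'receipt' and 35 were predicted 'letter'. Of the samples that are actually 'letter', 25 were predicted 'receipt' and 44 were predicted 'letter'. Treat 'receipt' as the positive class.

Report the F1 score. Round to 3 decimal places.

0.444

Precision = TP/(TP+FP) = 24/49 = 0.4898
Recall = TP/(TP+FN) = 24/59 = 0.4068
F1 = 2·TP/(2·TP+FP+FN) = 48/108 = 0.444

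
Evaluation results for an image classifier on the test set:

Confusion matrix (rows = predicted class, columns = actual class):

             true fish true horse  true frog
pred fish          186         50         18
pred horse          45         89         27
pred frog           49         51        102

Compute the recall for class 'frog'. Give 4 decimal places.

Take TP from the diagonal, FP from the rest of the 'frog' prediction marginal, FN from the rest of the 'frog' actual marginal.
recall = TP/(TP+FN).
frog: TP=102, FN=18+27=45 → 102/147 = 0.69388

0.6939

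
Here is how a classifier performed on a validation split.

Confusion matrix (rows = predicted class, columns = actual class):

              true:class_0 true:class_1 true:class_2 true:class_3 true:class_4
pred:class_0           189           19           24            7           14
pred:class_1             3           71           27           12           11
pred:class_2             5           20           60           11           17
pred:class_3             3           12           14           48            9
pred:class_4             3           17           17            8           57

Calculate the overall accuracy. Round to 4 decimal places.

0.6268

Accuracy = trace / total = (189+71+60+48+57=425) / 678 = 425/678 = 0.6268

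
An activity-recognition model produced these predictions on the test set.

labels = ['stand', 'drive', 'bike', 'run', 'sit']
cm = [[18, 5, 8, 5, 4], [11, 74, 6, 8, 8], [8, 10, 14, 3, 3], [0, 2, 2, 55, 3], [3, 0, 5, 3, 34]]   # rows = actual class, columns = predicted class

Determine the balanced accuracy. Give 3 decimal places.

Balanced accuracy = mean of per-class recall.
  stand: recall = 18/40 = 0.4500
  drive: recall = 74/107 = 0.6916
  bike: recall = 14/38 = 0.3684
  run: recall = 55/62 = 0.8871
  sit: recall = 34/45 = 0.7556
Mean = (0.4500 + 0.6916 + 0.3684 + 0.8871 + 0.7556) / 5 = 0.631

0.631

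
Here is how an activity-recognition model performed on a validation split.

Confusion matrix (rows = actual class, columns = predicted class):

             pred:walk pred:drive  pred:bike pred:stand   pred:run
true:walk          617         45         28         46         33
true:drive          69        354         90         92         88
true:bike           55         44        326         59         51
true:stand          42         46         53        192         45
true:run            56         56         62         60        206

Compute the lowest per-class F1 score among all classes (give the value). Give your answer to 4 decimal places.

Per-class F1 score (2·TP/(2·TP+FP+FN)):
  walk: TP=617, FP=69+55+42+56=222, FN=45+28+46+33=152 → 1234/1608 = 0.76741
  drive: TP=354, FP=45+44+46+56=191, FN=69+90+92+88=339 → 708/1238 = 0.57189
  bike: TP=326, FP=28+90+53+62=233, FN=55+44+59+51=209 → 652/1094 = 0.59598
  stand: TP=192, FP=46+92+59+60=257, FN=42+46+53+45=186 → 384/827 = 0.46433
  run: TP=206, FP=33+88+51+45=217, FN=56+56+62+60=234 → 412/863 = 0.47740
Lowest is class 'stand' with F1 score = 0.4643.

0.4643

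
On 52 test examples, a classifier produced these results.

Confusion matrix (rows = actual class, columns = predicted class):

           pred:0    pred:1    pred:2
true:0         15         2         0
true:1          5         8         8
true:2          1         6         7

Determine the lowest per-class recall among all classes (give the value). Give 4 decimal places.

0.3810

Per-class recall (TP/(TP+FN)):
  0: TP=15, FN=2+0=2 → 15/17 = 0.88235
  1: TP=8, FN=5+8=13 → 8/21 = 0.38095
  2: TP=7, FN=1+6=7 → 7/14 = 0.50000
Lowest is class '1' with recall = 0.3810.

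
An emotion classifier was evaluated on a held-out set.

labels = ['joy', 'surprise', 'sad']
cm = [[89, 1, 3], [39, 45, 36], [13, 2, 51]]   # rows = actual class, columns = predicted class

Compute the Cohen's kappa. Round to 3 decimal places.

0.505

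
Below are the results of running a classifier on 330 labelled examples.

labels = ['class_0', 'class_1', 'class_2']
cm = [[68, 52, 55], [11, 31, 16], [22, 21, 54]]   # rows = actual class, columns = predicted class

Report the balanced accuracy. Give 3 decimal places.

0.493

Balanced accuracy = mean of per-class recall.
  class_0: recall = 68/175 = 0.3886
  class_1: recall = 31/58 = 0.5345
  class_2: recall = 54/97 = 0.5567
Mean = (0.3886 + 0.5345 + 0.5567) / 3 = 0.493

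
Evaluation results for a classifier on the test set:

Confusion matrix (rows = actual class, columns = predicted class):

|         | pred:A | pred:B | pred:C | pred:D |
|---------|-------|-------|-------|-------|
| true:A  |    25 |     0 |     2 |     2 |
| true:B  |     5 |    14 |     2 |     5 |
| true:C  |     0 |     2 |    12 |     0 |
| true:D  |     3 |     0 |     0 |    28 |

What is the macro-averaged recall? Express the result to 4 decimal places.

Per-class recall (TP/(TP+FN)):
  A: TP=25, FN=0+2+2=4 → 25/29 = 0.86207
  B: TP=14, FN=5+2+5=12 → 14/26 = 0.53846
  C: TP=12, FN=0+2+0=2 → 12/14 = 0.85714
  D: TP=28, FN=3+0+0=3 → 28/31 = 0.90323
Macro-recall = mean = (0.86207 + 0.53846 + 0.85714 + 0.90323) / 4 = 0.7902

0.7902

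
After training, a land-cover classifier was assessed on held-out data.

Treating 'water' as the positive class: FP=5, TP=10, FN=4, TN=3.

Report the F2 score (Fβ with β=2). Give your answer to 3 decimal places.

0.704

Fβ = (1+β²)·TP / ((1+β²)·TP + β²·FN + FP), with β²=4
= 5·10 / (5·10 + 4·4 + 5) = 0.704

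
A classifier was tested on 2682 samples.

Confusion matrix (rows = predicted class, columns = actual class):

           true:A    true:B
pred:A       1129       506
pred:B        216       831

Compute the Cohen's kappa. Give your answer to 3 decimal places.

0.461

Observed agreement pₒ = trace/N = 1960/2682 = 0.7308
Expected agreement pₑ = Σ (rowᵢ·colᵢ)/N² = (1345·1635 + 1337·1047)/2682² = 0.5003
κ = (pₒ − pₑ)/(1 − pₑ) = (0.7308 − 0.5003)/(1 − 0.5003) = 0.461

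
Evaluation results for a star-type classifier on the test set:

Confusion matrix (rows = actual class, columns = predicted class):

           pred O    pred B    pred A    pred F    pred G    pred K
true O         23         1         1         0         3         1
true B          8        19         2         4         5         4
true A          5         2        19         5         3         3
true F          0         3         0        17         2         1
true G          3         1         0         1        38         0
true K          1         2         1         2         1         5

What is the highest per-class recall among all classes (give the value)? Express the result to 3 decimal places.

0.884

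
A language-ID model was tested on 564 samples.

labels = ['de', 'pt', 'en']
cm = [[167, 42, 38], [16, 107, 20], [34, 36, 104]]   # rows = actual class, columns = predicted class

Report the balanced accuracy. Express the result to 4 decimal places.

0.6740

Balanced accuracy = mean of per-class recall.
  de: recall = 167/247 = 0.67611
  pt: recall = 107/143 = 0.74825
  en: recall = 104/174 = 0.59770
Mean = (0.67611 + 0.74825 + 0.59770) / 3 = 0.6740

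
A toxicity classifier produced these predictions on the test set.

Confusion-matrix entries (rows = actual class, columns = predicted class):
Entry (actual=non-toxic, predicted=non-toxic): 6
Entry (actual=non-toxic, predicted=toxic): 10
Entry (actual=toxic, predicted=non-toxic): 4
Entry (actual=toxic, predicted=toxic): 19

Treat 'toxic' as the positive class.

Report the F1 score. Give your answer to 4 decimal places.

Precision = TP/(TP+FP) = 19/29 = 0.6552
Recall = TP/(TP+FN) = 19/23 = 0.8261
F1 = 2·TP/(2·TP+FP+FN) = 38/52 = 0.7308

0.7308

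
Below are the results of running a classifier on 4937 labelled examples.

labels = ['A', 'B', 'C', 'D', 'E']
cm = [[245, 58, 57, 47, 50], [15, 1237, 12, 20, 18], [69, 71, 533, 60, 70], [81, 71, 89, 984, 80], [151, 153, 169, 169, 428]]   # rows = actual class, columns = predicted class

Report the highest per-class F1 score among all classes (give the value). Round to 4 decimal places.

0.8555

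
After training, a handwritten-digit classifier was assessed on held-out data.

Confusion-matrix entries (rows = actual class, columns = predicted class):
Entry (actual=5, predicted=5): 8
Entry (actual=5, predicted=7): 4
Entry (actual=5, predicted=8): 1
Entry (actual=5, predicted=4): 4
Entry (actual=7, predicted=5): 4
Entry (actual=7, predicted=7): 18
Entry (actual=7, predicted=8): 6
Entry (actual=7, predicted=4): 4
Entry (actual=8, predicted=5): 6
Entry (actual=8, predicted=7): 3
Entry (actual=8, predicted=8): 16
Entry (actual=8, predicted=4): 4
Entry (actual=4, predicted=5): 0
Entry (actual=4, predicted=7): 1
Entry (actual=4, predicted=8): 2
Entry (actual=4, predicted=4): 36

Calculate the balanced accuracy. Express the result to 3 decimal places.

Balanced accuracy = mean of per-class recall.
  5: recall = 8/17 = 0.4706
  7: recall = 18/32 = 0.5625
  8: recall = 16/29 = 0.5517
  4: recall = 36/39 = 0.9231
Mean = (0.4706 + 0.5625 + 0.5517 + 0.9231) / 4 = 0.627

0.627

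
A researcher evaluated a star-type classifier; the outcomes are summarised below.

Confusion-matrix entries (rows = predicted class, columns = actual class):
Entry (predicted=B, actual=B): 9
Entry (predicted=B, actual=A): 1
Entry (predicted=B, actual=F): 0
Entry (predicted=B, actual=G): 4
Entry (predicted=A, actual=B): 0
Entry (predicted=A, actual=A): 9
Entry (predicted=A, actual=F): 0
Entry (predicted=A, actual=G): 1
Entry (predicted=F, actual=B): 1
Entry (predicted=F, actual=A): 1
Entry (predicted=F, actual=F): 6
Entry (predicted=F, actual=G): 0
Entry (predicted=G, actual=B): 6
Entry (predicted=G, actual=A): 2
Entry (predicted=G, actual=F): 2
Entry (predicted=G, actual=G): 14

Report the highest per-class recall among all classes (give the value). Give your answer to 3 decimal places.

Per-class recall (TP/(TP+FN)):
  B: TP=9, FN=0+1+6=7 → 9/16 = 0.5625
  A: TP=9, FN=1+1+2=4 → 9/13 = 0.6923
  F: TP=6, FN=0+0+2=2 → 6/8 = 0.7500
  G: TP=14, FN=4+1+0=5 → 14/19 = 0.7368
Highest is class 'F' with recall = 0.750.

0.750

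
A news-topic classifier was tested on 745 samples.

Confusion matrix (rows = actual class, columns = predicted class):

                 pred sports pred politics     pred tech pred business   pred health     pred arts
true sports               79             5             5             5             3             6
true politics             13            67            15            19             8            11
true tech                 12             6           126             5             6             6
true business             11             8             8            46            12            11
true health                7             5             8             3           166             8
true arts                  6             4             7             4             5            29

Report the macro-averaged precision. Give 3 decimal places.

Per-class precision (TP/(TP+FP)):
  sports: TP=79, FP=13+12+11+7+6=49 → 79/128 = 0.6172
  politics: TP=67, FP=5+6+8+5+4=28 → 67/95 = 0.7053
  tech: TP=126, FP=5+15+8+8+7=43 → 126/169 = 0.7456
  business: TP=46, FP=5+19+5+3+4=36 → 46/82 = 0.5610
  health: TP=166, FP=3+8+6+12+5=34 → 166/200 = 0.8300
  arts: TP=29, FP=6+11+6+11+8=42 → 29/71 = 0.4085
Macro-precision = mean = (0.6172 + 0.7053 + 0.7456 + 0.5610 + 0.8300 + 0.4085) / 6 = 0.645

0.645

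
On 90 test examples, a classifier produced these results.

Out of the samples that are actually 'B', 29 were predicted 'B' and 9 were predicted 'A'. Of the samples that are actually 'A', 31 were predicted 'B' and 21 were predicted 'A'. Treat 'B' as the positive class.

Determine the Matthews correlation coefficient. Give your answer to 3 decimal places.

0.175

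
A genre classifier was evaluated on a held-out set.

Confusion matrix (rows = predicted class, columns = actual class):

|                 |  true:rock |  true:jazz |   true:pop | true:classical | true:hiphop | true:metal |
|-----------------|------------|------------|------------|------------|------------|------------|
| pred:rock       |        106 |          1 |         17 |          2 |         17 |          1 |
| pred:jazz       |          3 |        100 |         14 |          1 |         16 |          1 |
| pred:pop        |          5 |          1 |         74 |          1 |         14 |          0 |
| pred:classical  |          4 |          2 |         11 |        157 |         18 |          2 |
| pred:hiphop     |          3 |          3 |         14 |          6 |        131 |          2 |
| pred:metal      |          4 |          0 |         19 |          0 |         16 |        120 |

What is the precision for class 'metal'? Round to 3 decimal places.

precision = TP/(TP+FP).
metal: TP=120, FP=4+0+19+0+16=39 → 120/159 = 0.7547

0.755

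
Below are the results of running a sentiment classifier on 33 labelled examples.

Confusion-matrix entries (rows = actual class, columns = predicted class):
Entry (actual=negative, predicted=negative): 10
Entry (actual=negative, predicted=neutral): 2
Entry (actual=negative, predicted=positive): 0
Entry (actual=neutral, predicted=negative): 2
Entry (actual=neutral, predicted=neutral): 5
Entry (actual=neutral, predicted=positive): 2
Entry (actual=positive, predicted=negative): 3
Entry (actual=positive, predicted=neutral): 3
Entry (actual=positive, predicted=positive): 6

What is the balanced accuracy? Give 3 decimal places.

0.630

Balanced accuracy = mean of per-class recall.
  negative: recall = 10/12 = 0.8333
  neutral: recall = 5/9 = 0.5556
  positive: recall = 6/12 = 0.5000
Mean = (0.8333 + 0.5556 + 0.5000) / 3 = 0.630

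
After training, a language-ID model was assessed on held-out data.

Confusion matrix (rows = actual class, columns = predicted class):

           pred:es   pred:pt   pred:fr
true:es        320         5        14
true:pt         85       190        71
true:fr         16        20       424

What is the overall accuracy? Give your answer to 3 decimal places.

Accuracy = trace / total = (320+190+424=934) / 1145 = 934/1145 = 0.816

0.816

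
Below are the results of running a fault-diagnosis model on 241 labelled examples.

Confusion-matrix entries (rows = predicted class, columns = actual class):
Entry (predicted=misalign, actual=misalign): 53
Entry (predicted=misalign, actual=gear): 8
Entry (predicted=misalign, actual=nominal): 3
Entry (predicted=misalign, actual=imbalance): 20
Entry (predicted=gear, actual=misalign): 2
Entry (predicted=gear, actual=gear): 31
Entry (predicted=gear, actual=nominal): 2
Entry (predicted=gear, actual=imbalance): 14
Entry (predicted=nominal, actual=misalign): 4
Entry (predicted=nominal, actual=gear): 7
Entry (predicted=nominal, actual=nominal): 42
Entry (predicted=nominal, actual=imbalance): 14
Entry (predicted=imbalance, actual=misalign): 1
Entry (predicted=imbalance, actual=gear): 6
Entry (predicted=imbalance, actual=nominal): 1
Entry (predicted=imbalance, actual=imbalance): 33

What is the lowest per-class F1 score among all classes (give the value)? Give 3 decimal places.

0.541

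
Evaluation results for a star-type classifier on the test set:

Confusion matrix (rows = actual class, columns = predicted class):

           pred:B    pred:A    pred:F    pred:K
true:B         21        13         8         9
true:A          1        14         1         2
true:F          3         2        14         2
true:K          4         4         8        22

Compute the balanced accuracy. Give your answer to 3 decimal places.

Balanced accuracy = mean of per-class recall.
  B: recall = 21/51 = 0.4118
  A: recall = 14/18 = 0.7778
  F: recall = 14/21 = 0.6667
  K: recall = 22/38 = 0.5789
Mean = (0.4118 + 0.7778 + 0.6667 + 0.5789) / 4 = 0.609

0.609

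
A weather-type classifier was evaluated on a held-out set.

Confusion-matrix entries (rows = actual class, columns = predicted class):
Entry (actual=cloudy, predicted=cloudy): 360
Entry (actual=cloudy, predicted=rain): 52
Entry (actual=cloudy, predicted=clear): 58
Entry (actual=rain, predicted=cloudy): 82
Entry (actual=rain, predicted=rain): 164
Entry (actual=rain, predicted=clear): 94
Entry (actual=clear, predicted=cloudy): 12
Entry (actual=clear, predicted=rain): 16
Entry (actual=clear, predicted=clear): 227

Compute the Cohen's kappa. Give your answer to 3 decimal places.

Observed agreement pₒ = trace/N = 751/1065 = 0.7052
Expected agreement pₑ = Σ (rowᵢ·colᵢ)/N² = (470·454 + 340·232 + 255·379)/1065² = 0.3429
κ = (pₒ − pₑ)/(1 − pₑ) = (0.7052 − 0.3429)/(1 − 0.3429) = 0.551

0.551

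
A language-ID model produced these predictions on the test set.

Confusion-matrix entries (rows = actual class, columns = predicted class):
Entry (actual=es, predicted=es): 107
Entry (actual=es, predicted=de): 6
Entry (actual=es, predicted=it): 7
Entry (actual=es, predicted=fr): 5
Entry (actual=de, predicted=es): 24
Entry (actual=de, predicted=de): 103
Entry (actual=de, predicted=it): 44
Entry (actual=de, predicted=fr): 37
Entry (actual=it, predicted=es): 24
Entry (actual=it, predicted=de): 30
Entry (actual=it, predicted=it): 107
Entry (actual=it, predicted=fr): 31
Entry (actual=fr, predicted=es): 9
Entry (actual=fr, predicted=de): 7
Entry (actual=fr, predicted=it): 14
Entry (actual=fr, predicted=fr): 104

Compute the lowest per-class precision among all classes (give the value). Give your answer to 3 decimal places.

0.588

Per-class precision (TP/(TP+FP)):
  es: TP=107, FP=24+24+9=57 → 107/164 = 0.6524
  de: TP=103, FP=6+30+7=43 → 103/146 = 0.7055
  it: TP=107, FP=7+44+14=65 → 107/172 = 0.6221
  fr: TP=104, FP=5+37+31=73 → 104/177 = 0.5876
Lowest is class 'fr' with precision = 0.588.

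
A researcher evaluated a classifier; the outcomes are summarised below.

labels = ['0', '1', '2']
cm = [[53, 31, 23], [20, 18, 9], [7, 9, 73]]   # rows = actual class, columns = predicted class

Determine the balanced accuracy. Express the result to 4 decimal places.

Balanced accuracy = mean of per-class recall.
  0: recall = 53/107 = 0.49533
  1: recall = 18/47 = 0.38298
  2: recall = 73/89 = 0.82022
Mean = (0.49533 + 0.38298 + 0.82022) / 3 = 0.5662

0.5662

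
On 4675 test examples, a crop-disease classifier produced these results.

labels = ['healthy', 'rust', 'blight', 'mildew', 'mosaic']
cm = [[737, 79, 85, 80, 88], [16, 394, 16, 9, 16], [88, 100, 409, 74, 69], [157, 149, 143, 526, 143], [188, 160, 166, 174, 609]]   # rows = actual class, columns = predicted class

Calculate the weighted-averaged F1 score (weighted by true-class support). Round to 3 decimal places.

Per-class F1 score (2·TP/(2·TP+FP+FN)):
  healthy: TP=737, FP=16+88+157+188=449, FN=79+85+80+88=332 → 1474/2255 = 0.6537
  rust: TP=394, FP=79+100+149+160=488, FN=16+16+9+16=57 → 788/1333 = 0.5911
  blight: TP=409, FP=85+16+143+166=410, FN=88+100+74+69=331 → 818/1559 = 0.5247
  mildew: TP=526, FP=80+9+74+174=337, FN=157+149+143+143=592 → 1052/1981 = 0.5310
  mosaic: TP=609, FP=88+16+69+143=316, FN=188+160+166+174=688 → 1218/2222 = 0.5482
Weighted-F1 score = Σ (supportᵢ/N)·F1 scoreᵢ with N=4675: (1069/4675)·0.6537 + (451/4675)·0.5911 + (740/4675)·0.5247 + (1118/4675)·0.5310 + (1297/4675)·0.5482 = 0.569

0.569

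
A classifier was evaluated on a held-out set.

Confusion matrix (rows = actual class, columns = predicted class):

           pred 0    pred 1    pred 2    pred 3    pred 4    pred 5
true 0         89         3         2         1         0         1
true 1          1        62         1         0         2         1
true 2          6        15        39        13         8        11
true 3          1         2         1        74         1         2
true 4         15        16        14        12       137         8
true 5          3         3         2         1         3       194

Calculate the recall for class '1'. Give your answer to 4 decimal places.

0.9254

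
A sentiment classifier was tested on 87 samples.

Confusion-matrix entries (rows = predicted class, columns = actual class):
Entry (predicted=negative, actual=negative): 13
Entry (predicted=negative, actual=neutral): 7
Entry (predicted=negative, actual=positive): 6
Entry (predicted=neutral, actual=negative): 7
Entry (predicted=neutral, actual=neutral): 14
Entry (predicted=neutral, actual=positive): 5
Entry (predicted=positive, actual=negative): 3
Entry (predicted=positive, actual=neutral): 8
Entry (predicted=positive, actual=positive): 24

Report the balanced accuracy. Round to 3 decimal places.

Balanced accuracy = mean of per-class recall.
  negative: recall = 13/23 = 0.5652
  neutral: recall = 14/29 = 0.4828
  positive: recall = 24/35 = 0.6857
Mean = (0.5652 + 0.4828 + 0.6857) / 3 = 0.578

0.578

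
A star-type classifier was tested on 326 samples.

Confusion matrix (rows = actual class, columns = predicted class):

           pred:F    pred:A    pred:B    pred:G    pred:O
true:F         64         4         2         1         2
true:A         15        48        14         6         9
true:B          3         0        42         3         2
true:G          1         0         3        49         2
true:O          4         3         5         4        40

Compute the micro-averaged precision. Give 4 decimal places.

0.7454

Micro-averaging pools counts across classes: ΣTP=243, ΣFP=83, ΣFN=83.
Micro-precision = TP/(TP+FP) on pooled counts = 0.7454 (equals overall accuracy in single-label multiclass).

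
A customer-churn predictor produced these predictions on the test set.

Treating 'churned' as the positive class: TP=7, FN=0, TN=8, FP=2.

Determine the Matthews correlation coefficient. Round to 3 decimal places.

0.789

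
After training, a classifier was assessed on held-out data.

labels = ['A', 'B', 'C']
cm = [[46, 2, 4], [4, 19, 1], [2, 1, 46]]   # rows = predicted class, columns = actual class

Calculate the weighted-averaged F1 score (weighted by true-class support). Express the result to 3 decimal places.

Per-class F1 score (2·TP/(2·TP+FP+FN)):
  A: TP=46, FP=2+4=6, FN=4+2=6 → 92/104 = 0.8846
  B: TP=19, FP=4+1=5, FN=2+1=3 → 38/46 = 0.8261
  C: TP=46, FP=2+1=3, FN=4+1=5 → 92/100 = 0.9200
Weighted-F1 score = Σ (supportᵢ/N)·F1 scoreᵢ with N=125: (52/125)·0.8846 + (22/125)·0.8261 + (51/125)·0.9200 = 0.889

0.889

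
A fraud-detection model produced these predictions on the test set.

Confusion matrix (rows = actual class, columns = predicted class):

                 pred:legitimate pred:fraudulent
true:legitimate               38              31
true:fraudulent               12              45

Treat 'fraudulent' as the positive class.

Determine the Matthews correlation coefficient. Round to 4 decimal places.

0.3461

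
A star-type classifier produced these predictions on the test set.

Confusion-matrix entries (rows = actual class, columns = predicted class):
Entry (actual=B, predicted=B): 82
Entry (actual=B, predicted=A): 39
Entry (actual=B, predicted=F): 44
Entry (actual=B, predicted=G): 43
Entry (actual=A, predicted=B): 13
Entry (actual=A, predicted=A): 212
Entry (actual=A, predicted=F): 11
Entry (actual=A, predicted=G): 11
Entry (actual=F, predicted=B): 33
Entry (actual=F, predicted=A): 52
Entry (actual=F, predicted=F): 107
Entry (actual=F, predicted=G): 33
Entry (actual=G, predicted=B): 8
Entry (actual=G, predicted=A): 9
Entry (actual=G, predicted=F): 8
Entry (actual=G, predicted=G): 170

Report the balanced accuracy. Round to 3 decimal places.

Balanced accuracy = mean of per-class recall.
  B: recall = 82/208 = 0.3942
  A: recall = 212/247 = 0.8583
  F: recall = 107/225 = 0.4756
  G: recall = 170/195 = 0.8718
Mean = (0.3942 + 0.8583 + 0.4756 + 0.8718) / 4 = 0.650

0.650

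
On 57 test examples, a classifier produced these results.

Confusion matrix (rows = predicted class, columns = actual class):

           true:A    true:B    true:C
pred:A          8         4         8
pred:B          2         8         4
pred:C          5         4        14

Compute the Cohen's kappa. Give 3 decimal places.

Observed agreement pₒ = trace/N = 30/57 = 0.5263
Expected agreement pₑ = Σ (rowᵢ·colᵢ)/N² = (15·20 + 16·14 + 26·23)/57² = 0.3453
κ = (pₒ − pₑ)/(1 − pₑ) = (0.5263 − 0.3453)/(1 − 0.3453) = 0.276

0.276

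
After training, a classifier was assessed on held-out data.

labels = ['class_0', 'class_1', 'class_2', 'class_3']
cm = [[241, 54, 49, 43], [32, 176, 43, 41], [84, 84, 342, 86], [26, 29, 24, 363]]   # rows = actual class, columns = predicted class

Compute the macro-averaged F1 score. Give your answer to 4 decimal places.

0.6435

Per-class F1 score (2·TP/(2·TP+FP+FN)):
  class_0: TP=241, FP=32+84+26=142, FN=54+49+43=146 → 482/770 = 0.62597
  class_1: TP=176, FP=54+84+29=167, FN=32+43+41=116 → 352/635 = 0.55433
  class_2: TP=342, FP=49+43+24=116, FN=84+84+86=254 → 684/1054 = 0.64896
  class_3: TP=363, FP=43+41+86=170, FN=26+29+24=79 → 726/975 = 0.74462
Macro-F1 score = mean = (0.62597 + 0.55433 + 0.64896 + 0.74462) / 4 = 0.6435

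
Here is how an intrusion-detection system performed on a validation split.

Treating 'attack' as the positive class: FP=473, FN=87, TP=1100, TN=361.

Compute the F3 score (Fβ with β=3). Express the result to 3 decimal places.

0.898

Fβ = (1+β²)·TP / ((1+β²)·TP + β²·FN + FP), with β²=9
= 10·1100 / (10·1100 + 9·87 + 473) = 0.898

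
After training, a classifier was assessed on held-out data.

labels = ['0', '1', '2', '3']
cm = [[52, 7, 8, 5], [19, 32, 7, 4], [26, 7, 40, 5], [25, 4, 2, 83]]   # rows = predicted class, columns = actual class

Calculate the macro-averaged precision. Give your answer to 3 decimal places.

Per-class precision (TP/(TP+FP)):
  0: TP=52, FP=7+8+5=20 → 52/72 = 0.7222
  1: TP=32, FP=19+7+4=30 → 32/62 = 0.5161
  2: TP=40, FP=26+7+5=38 → 40/78 = 0.5128
  3: TP=83, FP=25+4+2=31 → 83/114 = 0.7281
Macro-precision = mean = (0.7222 + 0.5161 + 0.5128 + 0.7281) / 4 = 0.620

0.620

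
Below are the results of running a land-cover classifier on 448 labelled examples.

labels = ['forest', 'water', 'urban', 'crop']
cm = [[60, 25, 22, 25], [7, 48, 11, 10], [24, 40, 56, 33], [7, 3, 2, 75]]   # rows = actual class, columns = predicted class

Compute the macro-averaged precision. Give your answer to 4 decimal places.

Per-class precision (TP/(TP+FP)):
  forest: TP=60, FP=7+24+7=38 → 60/98 = 0.61224
  water: TP=48, FP=25+40+3=68 → 48/116 = 0.41379
  urban: TP=56, FP=22+11+2=35 → 56/91 = 0.61538
  crop: TP=75, FP=25+10+33=68 → 75/143 = 0.52448
Macro-precision = mean = (0.61224 + 0.41379 + 0.61538 + 0.52448) / 4 = 0.5415

0.5415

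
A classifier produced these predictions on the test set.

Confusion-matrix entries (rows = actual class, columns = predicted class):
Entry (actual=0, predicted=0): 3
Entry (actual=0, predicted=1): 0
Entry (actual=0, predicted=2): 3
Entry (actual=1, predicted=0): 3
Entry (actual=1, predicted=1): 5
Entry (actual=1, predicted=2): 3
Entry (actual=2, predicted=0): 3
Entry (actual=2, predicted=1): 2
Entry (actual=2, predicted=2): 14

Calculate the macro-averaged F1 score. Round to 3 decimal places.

0.558

Per-class F1 score (2·TP/(2·TP+FP+FN)):
  0: TP=3, FP=3+3=6, FN=0+3=3 → 6/15 = 0.4000
  1: TP=5, FP=0+2=2, FN=3+3=6 → 10/18 = 0.5556
  2: TP=14, FP=3+3=6, FN=3+2=5 → 28/39 = 0.7179
Macro-F1 score = mean = (0.4000 + 0.5556 + 0.7179) / 3 = 0.558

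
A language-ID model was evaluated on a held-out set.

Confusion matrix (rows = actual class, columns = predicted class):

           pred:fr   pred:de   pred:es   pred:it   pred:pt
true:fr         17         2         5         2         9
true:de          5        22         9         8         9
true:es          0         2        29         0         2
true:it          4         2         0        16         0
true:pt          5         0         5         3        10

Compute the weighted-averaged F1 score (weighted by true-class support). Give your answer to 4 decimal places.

0.5598

Per-class F1 score (2·TP/(2·TP+FP+FN)):
  fr: TP=17, FP=5+0+4+5=14, FN=2+5+2+9=18 → 34/66 = 0.51515
  de: TP=22, FP=2+2+2+0=6, FN=5+9+8+9=31 → 44/81 = 0.54321
  es: TP=29, FP=5+9+0+5=19, FN=0+2+0+2=4 → 58/81 = 0.71605
  it: TP=16, FP=2+8+0+3=13, FN=4+2+0+0=6 → 32/51 = 0.62745
  pt: TP=10, FP=9+9+2+0=20, FN=5+0+5+3=13 → 20/53 = 0.37736
Weighted-F1 score = Σ (supportᵢ/N)·F1 scoreᵢ with N=166: (35/166)·0.51515 + (53/166)·0.54321 + (33/166)·0.71605 + (22/166)·0.62745 + (23/166)·0.37736 = 0.5598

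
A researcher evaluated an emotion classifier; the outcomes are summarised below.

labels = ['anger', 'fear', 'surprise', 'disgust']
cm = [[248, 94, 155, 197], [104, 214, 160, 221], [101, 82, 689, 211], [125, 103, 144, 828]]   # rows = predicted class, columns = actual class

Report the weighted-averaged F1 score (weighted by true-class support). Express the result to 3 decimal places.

Per-class F1 score (2·TP/(2·TP+FP+FN)):
  anger: TP=248, FP=94+155+197=446, FN=104+101+125=330 → 496/1272 = 0.3899
  fear: TP=214, FP=104+160+221=485, FN=94+82+103=279 → 428/1192 = 0.3591
  surprise: TP=689, FP=101+82+211=394, FN=155+160+144=459 → 1378/2231 = 0.6177
  disgust: TP=828, FP=125+103+144=372, FN=197+221+211=629 → 1656/2657 = 0.6233
Weighted-F1 score = Σ (supportᵢ/N)·F1 scoreᵢ with N=3676: (578/3676)·0.3899 + (493/3676)·0.3591 + (1148/3676)·0.6177 + (1457/3676)·0.6233 = 0.549

0.549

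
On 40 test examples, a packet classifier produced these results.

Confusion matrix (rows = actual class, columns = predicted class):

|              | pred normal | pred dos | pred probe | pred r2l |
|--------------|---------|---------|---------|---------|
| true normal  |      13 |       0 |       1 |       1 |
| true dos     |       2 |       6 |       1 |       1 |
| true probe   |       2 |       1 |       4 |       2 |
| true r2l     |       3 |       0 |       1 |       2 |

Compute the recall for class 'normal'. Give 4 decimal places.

recall = TP/(TP+FN).
normal: TP=13, FN=0+1+1=2 → 13/15 = 0.86667

0.8667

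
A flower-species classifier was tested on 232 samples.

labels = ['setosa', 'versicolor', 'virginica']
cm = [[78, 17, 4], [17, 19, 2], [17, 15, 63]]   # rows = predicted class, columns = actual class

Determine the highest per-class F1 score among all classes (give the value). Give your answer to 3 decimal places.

0.768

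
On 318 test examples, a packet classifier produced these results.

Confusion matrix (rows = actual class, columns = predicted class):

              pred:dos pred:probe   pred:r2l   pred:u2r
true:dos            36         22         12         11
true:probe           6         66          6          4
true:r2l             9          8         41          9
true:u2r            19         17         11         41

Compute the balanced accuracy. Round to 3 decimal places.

0.582

Balanced accuracy = mean of per-class recall.
  dos: recall = 36/81 = 0.4444
  probe: recall = 66/82 = 0.8049
  r2l: recall = 41/67 = 0.6119
  u2r: recall = 41/88 = 0.4659
Mean = (0.4444 + 0.8049 + 0.6119 + 0.4659) / 4 = 0.582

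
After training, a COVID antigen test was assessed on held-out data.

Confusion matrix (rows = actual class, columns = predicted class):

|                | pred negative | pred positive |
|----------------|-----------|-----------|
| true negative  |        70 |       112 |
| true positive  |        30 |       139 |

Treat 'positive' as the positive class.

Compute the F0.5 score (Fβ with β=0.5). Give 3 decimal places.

0.592

Fβ = (1+β²)·TP / ((1+β²)·TP + β²·FN + FP), with β²=1/4
= 1.25·139 / (1.25·139 + 0.25·30 + 112) = 0.592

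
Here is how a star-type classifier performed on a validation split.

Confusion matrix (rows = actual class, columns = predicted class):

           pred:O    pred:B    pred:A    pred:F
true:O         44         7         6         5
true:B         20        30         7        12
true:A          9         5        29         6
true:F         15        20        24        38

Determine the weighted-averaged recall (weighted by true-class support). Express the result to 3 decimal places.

0.509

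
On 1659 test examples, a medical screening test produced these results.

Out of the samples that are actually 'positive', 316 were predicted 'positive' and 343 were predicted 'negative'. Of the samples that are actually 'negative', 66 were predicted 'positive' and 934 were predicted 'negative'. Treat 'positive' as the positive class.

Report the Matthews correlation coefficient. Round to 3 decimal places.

0.481

MCC = (TP·TN − FP·FN) / √((TP+FP)(TP+FN)(TN+FP)(TN+FN))
Numerator = 316·934 − 66·343 = 272506
Denominator = √(382·659·1000·1277) = √321469426000 = 566982.7387
MCC = 272506 / 566982.7387 = 0.481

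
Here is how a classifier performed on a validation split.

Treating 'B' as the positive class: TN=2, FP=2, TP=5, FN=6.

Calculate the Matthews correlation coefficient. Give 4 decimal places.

MCC = (TP·TN − FP·FN) / √((TP+FP)(TP+FN)(TN+FP)(TN+FN))
Numerator = 5·2 − 2·6 = -2
Denominator = √(7·11·4·8) = √2464 = 49.6387
MCC = -2 / 49.6387 = -0.0403

-0.0403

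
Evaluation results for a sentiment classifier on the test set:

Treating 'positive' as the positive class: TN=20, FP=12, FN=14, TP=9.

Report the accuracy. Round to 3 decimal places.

0.527

Accuracy = (TP+TN)/N = (9+20)/55 = 0.527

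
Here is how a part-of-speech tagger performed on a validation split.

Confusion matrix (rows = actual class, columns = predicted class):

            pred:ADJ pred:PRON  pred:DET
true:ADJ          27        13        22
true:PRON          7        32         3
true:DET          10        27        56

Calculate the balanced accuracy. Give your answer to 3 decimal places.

Balanced accuracy = mean of per-class recall.
  ADJ: recall = 27/62 = 0.4355
  PRON: recall = 32/42 = 0.7619
  DET: recall = 56/93 = 0.6022
Mean = (0.4355 + 0.7619 + 0.6022) / 3 = 0.600

0.600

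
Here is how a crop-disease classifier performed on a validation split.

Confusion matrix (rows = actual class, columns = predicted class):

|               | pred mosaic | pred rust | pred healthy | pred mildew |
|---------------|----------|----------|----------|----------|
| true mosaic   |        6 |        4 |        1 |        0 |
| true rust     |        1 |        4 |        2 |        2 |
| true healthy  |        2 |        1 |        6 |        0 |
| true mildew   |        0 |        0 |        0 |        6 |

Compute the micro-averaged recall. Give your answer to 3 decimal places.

0.629

Micro-averaging pools counts across classes: ΣTP=22, ΣFP=13, ΣFN=13.
Micro-recall = TP/(TP+FN) on pooled counts = 0.629 (equals overall accuracy in single-label multiclass).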